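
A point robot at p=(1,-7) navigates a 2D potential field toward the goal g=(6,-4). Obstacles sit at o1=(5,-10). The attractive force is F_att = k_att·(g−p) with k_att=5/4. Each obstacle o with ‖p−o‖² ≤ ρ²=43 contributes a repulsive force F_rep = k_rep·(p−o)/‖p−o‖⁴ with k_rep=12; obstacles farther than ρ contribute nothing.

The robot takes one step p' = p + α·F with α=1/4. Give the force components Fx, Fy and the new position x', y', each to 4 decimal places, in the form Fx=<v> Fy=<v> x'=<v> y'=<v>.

Fx=6.1732 Fy=3.8076 x'=2.5433 y'=-6.0481

F_att = 5/4·(g−p) = 5/4·(5,3) = (6.2500,3.7500)
o1: d²=25 ≤ ρ²=43; F_rep = 12·(-4,3)/25² = (-0.0768,0.0576)
F = F_att + ΣF_rep = (6.1732,3.8076)
p' = p + 1/4·F = (2.5433,-6.0481)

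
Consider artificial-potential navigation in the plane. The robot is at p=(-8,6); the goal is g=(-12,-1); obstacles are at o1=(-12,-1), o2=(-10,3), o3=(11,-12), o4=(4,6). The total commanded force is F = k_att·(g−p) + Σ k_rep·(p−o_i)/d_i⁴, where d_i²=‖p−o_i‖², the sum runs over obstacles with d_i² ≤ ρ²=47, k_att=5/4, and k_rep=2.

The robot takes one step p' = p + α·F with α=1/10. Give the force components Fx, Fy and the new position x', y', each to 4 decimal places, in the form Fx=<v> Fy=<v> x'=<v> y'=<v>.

F_att = 5/4·(g−p) = 5/4·(-4,-7) = (-5.0000,-8.7500)
o1: d²=65 > ρ²=47 → inactive
o2: d²=13 ≤ ρ²=47; F_rep = 2·(2,3)/13² = (0.0237,0.0355)
o3: d²=685 > ρ²=47 → inactive
o4: d²=144 > ρ²=47 → inactive
F = F_att + ΣF_rep = (-4.9763,-8.7145)
p' = p + 1/10·F = (-8.4976,5.1286)

Fx=-4.9763 Fy=-8.7145 x'=-8.4976 y'=5.1286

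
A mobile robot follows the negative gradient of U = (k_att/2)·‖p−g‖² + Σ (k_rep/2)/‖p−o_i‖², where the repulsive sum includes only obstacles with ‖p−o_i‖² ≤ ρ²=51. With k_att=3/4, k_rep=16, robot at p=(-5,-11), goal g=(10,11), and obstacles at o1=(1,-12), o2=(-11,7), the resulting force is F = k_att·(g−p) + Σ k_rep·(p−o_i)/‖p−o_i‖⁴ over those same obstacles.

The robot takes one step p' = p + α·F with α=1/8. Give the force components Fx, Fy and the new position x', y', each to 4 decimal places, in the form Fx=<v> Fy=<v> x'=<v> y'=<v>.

Fx=11.1799 Fy=16.5117 x'=-3.6025 y'=-8.9360

F_att = 3/4·(g−p) = 3/4·(15,22) = (11.2500,16.5000)
o1: d²=37 ≤ ρ²=51; F_rep = 16·(-6,1)/37² = (-0.0701,0.0117)
o2: d²=360 > ρ²=51 → inactive
F = F_att + ΣF_rep = (11.1799,16.5117)
p' = p + 1/8·F = (-3.6025,-8.9360)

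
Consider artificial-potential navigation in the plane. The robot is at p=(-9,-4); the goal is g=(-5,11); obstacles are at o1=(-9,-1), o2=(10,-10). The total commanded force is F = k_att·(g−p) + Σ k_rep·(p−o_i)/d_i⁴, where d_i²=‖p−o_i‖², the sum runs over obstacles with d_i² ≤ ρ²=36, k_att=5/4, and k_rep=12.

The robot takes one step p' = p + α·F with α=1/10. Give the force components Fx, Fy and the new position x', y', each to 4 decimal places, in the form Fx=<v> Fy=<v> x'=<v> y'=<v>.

F_att = 5/4·(g−p) = 5/4·(4,15) = (5.0000,18.7500)
o1: d²=9 ≤ ρ²=36; F_rep = 12·(0,-3)/9² = (0.0000,-0.4444)
o2: d²=397 > ρ²=36 → inactive
F = F_att + ΣF_rep = (5.0000,18.3056)
p' = p + 1/10·F = (-8.5000,-2.1694)

Fx=5.0000 Fy=18.3056 x'=-8.5000 y'=-2.1694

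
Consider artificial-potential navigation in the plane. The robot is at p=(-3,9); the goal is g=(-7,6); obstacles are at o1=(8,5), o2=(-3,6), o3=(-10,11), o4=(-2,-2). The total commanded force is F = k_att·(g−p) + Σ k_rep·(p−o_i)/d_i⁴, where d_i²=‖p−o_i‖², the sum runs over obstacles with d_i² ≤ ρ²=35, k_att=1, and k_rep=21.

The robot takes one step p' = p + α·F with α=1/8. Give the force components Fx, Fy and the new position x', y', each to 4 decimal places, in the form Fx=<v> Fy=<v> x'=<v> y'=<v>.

F_att = 1·(g−p) = 1·(-4,-3) = (-4.0000,-3.0000)
o1: d²=137 > ρ²=35 → inactive
o2: d²=9 ≤ ρ²=35; F_rep = 21·(0,3)/9² = (0.0000,0.7778)
o3: d²=53 > ρ²=35 → inactive
o4: d²=122 > ρ²=35 → inactive
F = F_att + ΣF_rep = (-4.0000,-2.2222)
p' = p + 1/8·F = (-3.5000,8.7222)

Fx=-4.0000 Fy=-2.2222 x'=-3.5000 y'=8.7222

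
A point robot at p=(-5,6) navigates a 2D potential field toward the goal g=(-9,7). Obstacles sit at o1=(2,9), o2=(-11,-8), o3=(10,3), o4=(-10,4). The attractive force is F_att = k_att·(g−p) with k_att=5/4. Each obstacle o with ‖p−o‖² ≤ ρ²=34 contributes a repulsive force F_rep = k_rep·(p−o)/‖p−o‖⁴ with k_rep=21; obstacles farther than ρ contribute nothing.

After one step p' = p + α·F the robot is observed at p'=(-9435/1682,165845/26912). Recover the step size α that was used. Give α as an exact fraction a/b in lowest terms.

F_att = 5/4·(g−p) = 5/4·(-4,1) = (-5.0000,1.2500)
o1: d²=58 > ρ²=34 → inactive
o2: d²=232 > ρ²=34 → inactive
o3: d²=234 > ρ²=34 → inactive
o4: d²=29 ≤ ρ²=34; F_rep = 21·(5,2)/29² = (0.1249,0.0499)
F = F_att + ΣF_rep = (-4.8751,1.2999)
Δp = p'−p = (-0.6094,0.1625); α = Δx/Fx = (-1025/1682) / (-4100/841) = 1/8
check: Δy/Fy = (4373/26912) / (4373/3364) = 1/8 ✓

α = 1/8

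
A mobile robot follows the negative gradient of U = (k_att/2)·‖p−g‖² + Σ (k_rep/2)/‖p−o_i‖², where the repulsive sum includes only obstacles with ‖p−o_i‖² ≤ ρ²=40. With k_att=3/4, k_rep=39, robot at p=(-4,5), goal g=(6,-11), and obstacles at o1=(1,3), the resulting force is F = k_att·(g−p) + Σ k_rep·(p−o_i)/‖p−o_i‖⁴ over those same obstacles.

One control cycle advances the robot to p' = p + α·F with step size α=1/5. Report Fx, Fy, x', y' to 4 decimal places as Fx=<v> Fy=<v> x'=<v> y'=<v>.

F_att = 3/4·(g−p) = 3/4·(10,-16) = (7.5000,-12.0000)
o1: d²=29 ≤ ρ²=40; F_rep = 39·(-5,2)/29² = (-0.2319,0.0927)
F = F_att + ΣF_rep = (7.2681,-11.9073)
p' = p + 1/5·F = (-2.5464,2.6185)

Fx=7.2681 Fy=-11.9073 x'=-2.5464 y'=2.6185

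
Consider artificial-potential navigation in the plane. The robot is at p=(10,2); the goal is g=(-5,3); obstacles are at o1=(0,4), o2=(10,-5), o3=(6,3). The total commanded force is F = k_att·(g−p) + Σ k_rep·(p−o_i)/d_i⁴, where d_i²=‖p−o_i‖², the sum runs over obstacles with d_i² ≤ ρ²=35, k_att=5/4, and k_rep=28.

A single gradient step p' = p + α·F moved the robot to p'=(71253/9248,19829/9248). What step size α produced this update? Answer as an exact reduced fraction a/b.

F_att = 5/4·(g−p) = 5/4·(-15,1) = (-18.7500,1.2500)
o1: d²=104 > ρ²=35 → inactive
o2: d²=49 > ρ²=35 → inactive
o3: d²=17 ≤ ρ²=35; F_rep = 28·(4,-1)/17² = (0.3875,-0.0969)
F = F_att + ΣF_rep = (-18.3625,1.1531)
Δp = p'−p = (-2.2953,0.1441); α = Δx/Fx = (-21227/9248) / (-21227/1156) = 1/8
check: Δy/Fy = (1333/9248) / (1333/1156) = 1/8 ✓

α = 1/8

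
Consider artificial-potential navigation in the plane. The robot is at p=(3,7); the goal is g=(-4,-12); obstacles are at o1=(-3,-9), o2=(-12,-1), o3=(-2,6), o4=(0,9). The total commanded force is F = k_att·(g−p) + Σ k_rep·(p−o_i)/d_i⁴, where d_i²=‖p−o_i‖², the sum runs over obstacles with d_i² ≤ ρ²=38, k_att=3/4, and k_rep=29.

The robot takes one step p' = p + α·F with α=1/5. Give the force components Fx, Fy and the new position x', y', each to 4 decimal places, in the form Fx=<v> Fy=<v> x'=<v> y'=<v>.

F_att = 3/4·(g−p) = 3/4·(-7,-19) = (-5.2500,-14.2500)
o1: d²=292 > ρ²=38 → inactive
o2: d²=289 > ρ²=38 → inactive
o3: d²=26 ≤ ρ²=38; F_rep = 29·(5,1)/26² = (0.2145,0.0429)
o4: d²=13 ≤ ρ²=38; F_rep = 29·(3,-2)/13² = (0.5148,-0.3432)
F = F_att + ΣF_rep = (-4.5207,-14.5503)
p' = p + 1/5·F = (2.0959,4.0899)

Fx=-4.5207 Fy=-14.5503 x'=2.0959 y'=4.0899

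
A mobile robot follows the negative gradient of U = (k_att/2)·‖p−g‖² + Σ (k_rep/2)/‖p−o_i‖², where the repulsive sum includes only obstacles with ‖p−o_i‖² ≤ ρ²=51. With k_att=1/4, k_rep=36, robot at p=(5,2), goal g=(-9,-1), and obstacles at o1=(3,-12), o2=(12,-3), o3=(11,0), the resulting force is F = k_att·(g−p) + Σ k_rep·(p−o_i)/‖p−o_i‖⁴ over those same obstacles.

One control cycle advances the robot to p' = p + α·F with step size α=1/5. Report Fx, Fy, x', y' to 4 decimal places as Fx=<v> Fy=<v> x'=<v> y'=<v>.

F_att = 1/4·(g−p) = 1/4·(-14,-3) = (-3.5000,-0.7500)
o1: d²=200 > ρ²=51 → inactive
o2: d²=74 > ρ²=51 → inactive
o3: d²=40 ≤ ρ²=51; F_rep = 36·(-6,2)/40² = (-0.1350,0.0450)
F = F_att + ΣF_rep = (-3.6350,-0.7050)
p' = p + 1/5·F = (4.2730,1.8590)

Fx=-3.6350 Fy=-0.7050 x'=4.2730 y'=1.8590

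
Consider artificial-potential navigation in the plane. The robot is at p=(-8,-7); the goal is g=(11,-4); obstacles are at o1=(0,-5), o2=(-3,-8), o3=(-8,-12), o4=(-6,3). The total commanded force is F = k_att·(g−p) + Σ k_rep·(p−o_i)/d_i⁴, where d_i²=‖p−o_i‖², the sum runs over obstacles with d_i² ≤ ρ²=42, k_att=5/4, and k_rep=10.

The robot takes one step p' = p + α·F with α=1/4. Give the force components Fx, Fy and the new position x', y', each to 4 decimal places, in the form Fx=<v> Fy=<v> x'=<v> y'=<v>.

F_att = 5/4·(g−p) = 5/4·(19,3) = (23.7500,3.7500)
o1: d²=68 > ρ²=42 → inactive
o2: d²=26 ≤ ρ²=42; F_rep = 10·(-5,1)/26² = (-0.0740,0.0148)
o3: d²=25 ≤ ρ²=42; F_rep = 10·(0,5)/25² = (0.0000,0.0800)
o4: d²=104 > ρ²=42 → inactive
F = F_att + ΣF_rep = (23.6760,3.8448)
p' = p + 1/4·F = (-2.0810,-6.0388)

Fx=23.6760 Fy=3.8448 x'=-2.0810 y'=-6.0388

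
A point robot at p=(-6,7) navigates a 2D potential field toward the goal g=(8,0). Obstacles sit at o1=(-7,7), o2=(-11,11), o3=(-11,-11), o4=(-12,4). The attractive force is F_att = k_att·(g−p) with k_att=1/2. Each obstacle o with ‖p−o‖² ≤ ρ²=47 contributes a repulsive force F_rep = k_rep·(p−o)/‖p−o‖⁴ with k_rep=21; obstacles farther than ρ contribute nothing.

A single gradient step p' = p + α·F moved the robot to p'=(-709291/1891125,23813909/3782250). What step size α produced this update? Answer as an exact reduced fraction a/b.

F_att = 1/2·(g−p) = 1/2·(14,-7) = (7.0000,-3.5000)
o1: d²=1 ≤ ρ²=47; F_rep = 21·(1,0)/1² = (21.0000,0.0000)
o2: d²=41 ≤ ρ²=47; F_rep = 21·(5,-4)/41² = (0.0625,-0.0500)
o3: d²=349 > ρ²=47 → inactive
o4: d²=45 ≤ ρ²=47; F_rep = 21·(6,3)/45² = (0.0622,0.0311)
F = F_att + ΣF_rep = (28.1247,-3.5189)
Δp = p'−p = (5.6249,-0.7038); α = Δx/Fx = (10637459/1891125) / (10637459/378225) = 1/5
check: Δy/Fy = (-2661841/3782250) / (-2661841/756450) = 1/5 ✓

α = 1/5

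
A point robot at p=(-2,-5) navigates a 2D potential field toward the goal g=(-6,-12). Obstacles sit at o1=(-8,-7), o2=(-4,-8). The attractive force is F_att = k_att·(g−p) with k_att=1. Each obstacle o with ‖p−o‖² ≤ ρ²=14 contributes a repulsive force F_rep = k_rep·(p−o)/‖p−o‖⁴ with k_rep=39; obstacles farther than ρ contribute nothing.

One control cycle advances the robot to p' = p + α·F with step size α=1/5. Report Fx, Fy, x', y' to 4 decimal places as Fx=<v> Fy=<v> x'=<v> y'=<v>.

F_att = 1·(g−p) = 1·(-4,-7) = (-4.0000,-7.0000)
o1: d²=40 > ρ²=14 → inactive
o2: d²=13 ≤ ρ²=14; F_rep = 39·(2,3)/13² = (0.4615,0.6923)
F = F_att + ΣF_rep = (-3.5385,-6.3077)
p' = p + 1/5·F = (-2.7077,-6.2615)

Fx=-3.5385 Fy=-6.3077 x'=-2.7077 y'=-6.2615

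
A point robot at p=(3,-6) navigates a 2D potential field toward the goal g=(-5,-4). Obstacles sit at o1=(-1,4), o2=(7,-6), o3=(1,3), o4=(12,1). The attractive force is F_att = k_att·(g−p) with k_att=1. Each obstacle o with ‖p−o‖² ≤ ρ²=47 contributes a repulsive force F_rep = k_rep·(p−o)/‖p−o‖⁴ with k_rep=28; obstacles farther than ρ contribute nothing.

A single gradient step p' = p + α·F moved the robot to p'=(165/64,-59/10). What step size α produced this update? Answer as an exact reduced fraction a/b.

α = 1/20

F_att = 1·(g−p) = 1·(-8,2) = (-8.0000,2.0000)
o1: d²=116 > ρ²=47 → inactive
o2: d²=16 ≤ ρ²=47; F_rep = 28·(-4,0)/16² = (-0.4375,0.0000)
o3: d²=85 > ρ²=47 → inactive
o4: d²=130 > ρ²=47 → inactive
F = F_att + ΣF_rep = (-8.4375,2.0000)
Δp = p'−p = (-0.4219,0.1000); α = Δx/Fx = (-27/64) / (-135/16) = 1/20
check: Δy/Fy = (1/10) / (2) = 1/20 ✓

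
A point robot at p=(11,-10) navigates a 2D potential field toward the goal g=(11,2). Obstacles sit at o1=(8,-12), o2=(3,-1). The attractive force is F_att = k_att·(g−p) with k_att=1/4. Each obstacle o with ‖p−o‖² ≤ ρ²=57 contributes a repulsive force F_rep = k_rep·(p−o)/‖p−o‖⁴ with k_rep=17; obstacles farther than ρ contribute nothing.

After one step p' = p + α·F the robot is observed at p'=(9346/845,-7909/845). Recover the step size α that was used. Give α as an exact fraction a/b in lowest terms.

α = 1/5

F_att = 1/4·(g−p) = 1/4·(0,12) = (0.0000,3.0000)
o1: d²=13 ≤ ρ²=57; F_rep = 17·(3,2)/13² = (0.3018,0.2012)
o2: d²=145 > ρ²=57 → inactive
F = F_att + ΣF_rep = (0.3018,3.2012)
Δp = p'−p = (0.0604,0.6402); α = Δx/Fx = (51/845) / (51/169) = 1/5
check: Δy/Fy = (541/845) / (541/169) = 1/5 ✓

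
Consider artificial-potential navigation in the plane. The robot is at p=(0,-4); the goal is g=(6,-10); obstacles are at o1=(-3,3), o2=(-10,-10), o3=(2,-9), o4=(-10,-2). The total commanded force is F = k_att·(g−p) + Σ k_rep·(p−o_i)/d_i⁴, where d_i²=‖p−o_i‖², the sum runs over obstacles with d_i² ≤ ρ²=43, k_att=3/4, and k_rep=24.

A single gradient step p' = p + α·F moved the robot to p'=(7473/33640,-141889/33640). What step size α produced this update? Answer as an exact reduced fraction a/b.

F_att = 3/4·(g−p) = 3/4·(6,-6) = (4.5000,-4.5000)
o1: d²=58 > ρ²=43 → inactive
o2: d²=136 > ρ²=43 → inactive
o3: d²=29 ≤ ρ²=43; F_rep = 24·(-2,5)/29² = (-0.0571,0.1427)
o4: d²=104 > ρ²=43 → inactive
F = F_att + ΣF_rep = (4.4429,-4.3573)
Δp = p'−p = (0.2221,-0.2179); α = Δx/Fx = (7473/33640) / (7473/1682) = 1/20
check: Δy/Fy = (-7329/33640) / (-7329/1682) = 1/20 ✓

α = 1/20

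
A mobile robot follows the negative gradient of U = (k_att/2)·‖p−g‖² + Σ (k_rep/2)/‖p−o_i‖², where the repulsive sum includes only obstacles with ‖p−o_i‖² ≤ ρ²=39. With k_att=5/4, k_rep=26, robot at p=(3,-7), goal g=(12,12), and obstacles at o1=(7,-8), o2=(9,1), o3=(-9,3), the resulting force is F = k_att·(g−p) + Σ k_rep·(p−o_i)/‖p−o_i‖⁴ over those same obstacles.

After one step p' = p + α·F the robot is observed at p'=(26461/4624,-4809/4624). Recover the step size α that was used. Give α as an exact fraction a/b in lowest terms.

F_att = 5/4·(g−p) = 5/4·(9,19) = (11.2500,23.7500)
o1: d²=17 ≤ ρ²=39; F_rep = 26·(-4,1)/17² = (-0.3599,0.0900)
o2: d²=100 > ρ²=39 → inactive
o3: d²=244 > ρ²=39 → inactive
F = F_att + ΣF_rep = (10.8901,23.8400)
Δp = p'−p = (2.7225,5.9600); α = Δx/Fx = (12589/4624) / (12589/1156) = 1/4
check: Δy/Fy = (27559/4624) / (27559/1156) = 1/4 ✓

α = 1/4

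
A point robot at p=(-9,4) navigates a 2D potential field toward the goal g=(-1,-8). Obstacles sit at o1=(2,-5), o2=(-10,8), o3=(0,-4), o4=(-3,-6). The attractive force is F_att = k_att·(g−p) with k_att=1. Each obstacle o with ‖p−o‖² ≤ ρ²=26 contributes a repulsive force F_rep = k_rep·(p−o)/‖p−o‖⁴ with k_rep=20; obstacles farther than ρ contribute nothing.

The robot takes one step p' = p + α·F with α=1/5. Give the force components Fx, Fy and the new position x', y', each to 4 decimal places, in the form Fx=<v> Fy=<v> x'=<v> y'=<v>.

F_att = 1·(g−p) = 1·(8,-12) = (8.0000,-12.0000)
o1: d²=202 > ρ²=26 → inactive
o2: d²=17 ≤ ρ²=26; F_rep = 20·(1,-4)/17² = (0.0692,-0.2768)
o3: d²=145 > ρ²=26 → inactive
o4: d²=136 > ρ²=26 → inactive
F = F_att + ΣF_rep = (8.0692,-12.2768)
p' = p + 1/5·F = (-7.3862,1.5446)

Fx=8.0692 Fy=-12.2768 x'=-7.3862 y'=1.5446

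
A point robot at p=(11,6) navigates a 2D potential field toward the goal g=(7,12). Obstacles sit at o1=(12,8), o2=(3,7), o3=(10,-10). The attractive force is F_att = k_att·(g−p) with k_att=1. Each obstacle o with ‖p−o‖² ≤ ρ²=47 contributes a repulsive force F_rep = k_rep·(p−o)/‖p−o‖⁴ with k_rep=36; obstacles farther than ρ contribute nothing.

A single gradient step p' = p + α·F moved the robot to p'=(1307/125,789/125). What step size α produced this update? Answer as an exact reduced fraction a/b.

α = 1/10

F_att = 1·(g−p) = 1·(-4,6) = (-4.0000,6.0000)
o1: d²=5 ≤ ρ²=47; F_rep = 36·(-1,-2)/5² = (-1.4400,-2.8800)
o2: d²=65 > ρ²=47 → inactive
o3: d²=257 > ρ²=47 → inactive
F = F_att + ΣF_rep = (-5.4400,3.1200)
Δp = p'−p = (-0.5440,0.3120); α = Δx/Fx = (-68/125) / (-136/25) = 1/10
check: Δy/Fy = (39/125) / (78/25) = 1/10 ✓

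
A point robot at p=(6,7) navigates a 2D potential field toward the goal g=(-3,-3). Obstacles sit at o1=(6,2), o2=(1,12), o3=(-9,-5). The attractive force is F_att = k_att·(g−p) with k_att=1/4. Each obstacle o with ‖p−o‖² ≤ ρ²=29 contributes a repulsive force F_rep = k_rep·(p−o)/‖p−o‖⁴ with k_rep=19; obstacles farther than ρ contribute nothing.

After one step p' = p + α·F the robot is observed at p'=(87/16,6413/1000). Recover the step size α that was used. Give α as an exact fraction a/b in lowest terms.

F_att = 1/4·(g−p) = 1/4·(-9,-10) = (-2.2500,-2.5000)
o1: d²=25 ≤ ρ²=29; F_rep = 19·(0,5)/25² = (0.0000,0.1520)
o2: d²=50 > ρ²=29 → inactive
o3: d²=369 > ρ²=29 → inactive
F = F_att + ΣF_rep = (-2.2500,-2.3480)
Δp = p'−p = (-0.5625,-0.5870); α = Δx/Fx = (-9/16) / (-9/4) = 1/4
check: Δy/Fy = (-587/1000) / (-587/250) = 1/4 ✓

α = 1/4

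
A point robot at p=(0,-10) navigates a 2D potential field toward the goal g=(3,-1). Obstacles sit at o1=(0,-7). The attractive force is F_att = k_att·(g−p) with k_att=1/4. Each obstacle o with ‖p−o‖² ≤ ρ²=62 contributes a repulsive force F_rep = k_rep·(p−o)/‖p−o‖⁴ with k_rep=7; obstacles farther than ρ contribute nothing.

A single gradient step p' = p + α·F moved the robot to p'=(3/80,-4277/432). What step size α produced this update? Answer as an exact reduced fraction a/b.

α = 1/20

F_att = 1/4·(g−p) = 1/4·(3,9) = (0.7500,2.2500)
o1: d²=9 ≤ ρ²=62; F_rep = 7·(0,-3)/9² = (0.0000,-0.2593)
F = F_att + ΣF_rep = (0.7500,1.9907)
Δp = p'−p = (0.0375,0.0995); α = Δx/Fx = (3/80) / (3/4) = 1/20
check: Δy/Fy = (43/432) / (215/108) = 1/20 ✓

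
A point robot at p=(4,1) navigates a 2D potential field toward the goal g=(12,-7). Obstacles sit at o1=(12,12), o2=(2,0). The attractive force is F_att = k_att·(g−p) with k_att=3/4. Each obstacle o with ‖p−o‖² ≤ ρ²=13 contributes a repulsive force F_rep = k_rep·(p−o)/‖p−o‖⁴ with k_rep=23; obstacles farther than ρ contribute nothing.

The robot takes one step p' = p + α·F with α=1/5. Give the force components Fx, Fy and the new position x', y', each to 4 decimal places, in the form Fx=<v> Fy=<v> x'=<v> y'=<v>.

F_att = 3/4·(g−p) = 3/4·(8,-8) = (6.0000,-6.0000)
o1: d²=185 > ρ²=13 → inactive
o2: d²=5 ≤ ρ²=13; F_rep = 23·(2,1)/5² = (1.8400,0.9200)
F = F_att + ΣF_rep = (7.8400,-5.0800)
p' = p + 1/5·F = (5.5680,-0.0160)

Fx=7.8400 Fy=-5.0800 x'=5.5680 y'=-0.0160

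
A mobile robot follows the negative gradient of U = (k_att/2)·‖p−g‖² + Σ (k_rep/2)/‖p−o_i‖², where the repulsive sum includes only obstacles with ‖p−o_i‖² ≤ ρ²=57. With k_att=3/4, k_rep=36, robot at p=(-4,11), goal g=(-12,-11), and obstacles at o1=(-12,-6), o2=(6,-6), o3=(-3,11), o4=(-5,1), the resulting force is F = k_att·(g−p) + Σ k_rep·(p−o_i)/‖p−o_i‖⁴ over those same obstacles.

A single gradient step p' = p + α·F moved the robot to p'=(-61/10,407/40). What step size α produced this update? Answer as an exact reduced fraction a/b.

F_att = 3/4·(g−p) = 3/4·(-8,-22) = (-6.0000,-16.5000)
o1: d²=353 > ρ²=57 → inactive
o2: d²=389 > ρ²=57 → inactive
o3: d²=1 ≤ ρ²=57; F_rep = 36·(-1,0)/1² = (-36.0000,0.0000)
o4: d²=101 > ρ²=57 → inactive
F = F_att + ΣF_rep = (-42.0000,-16.5000)
Δp = p'−p = (-2.1000,-0.8250); α = Δx/Fx = (-21/10) / (-42) = 1/20
check: Δy/Fy = (-33/40) / (-33/2) = 1/20 ✓

α = 1/20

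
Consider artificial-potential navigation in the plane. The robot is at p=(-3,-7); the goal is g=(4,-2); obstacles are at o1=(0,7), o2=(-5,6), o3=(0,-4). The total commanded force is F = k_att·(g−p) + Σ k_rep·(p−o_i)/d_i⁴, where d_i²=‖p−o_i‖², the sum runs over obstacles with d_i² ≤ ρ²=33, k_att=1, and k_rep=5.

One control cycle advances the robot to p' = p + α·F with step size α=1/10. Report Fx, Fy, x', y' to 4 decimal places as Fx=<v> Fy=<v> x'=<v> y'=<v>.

Fx=6.9537 Fy=4.9537 x'=-2.3046 y'=-6.5046

F_att = 1·(g−p) = 1·(7,5) = (7.0000,5.0000)
o1: d²=205 > ρ²=33 → inactive
o2: d²=173 > ρ²=33 → inactive
o3: d²=18 ≤ ρ²=33; F_rep = 5·(-3,-3)/18² = (-0.0463,-0.0463)
F = F_att + ΣF_rep = (6.9537,4.9537)
p' = p + 1/10·F = (-2.3046,-6.5046)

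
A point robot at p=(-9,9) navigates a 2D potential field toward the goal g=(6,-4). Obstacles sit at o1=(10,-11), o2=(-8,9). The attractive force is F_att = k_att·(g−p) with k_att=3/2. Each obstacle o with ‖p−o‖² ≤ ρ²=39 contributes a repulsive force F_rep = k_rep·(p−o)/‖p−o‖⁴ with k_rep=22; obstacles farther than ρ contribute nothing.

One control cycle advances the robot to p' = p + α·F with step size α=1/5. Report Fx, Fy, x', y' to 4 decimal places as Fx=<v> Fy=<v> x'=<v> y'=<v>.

F_att = 3/2·(g−p) = 3/2·(15,-13) = (22.5000,-19.5000)
o1: d²=761 > ρ²=39 → inactive
o2: d²=1 ≤ ρ²=39; F_rep = 22·(-1,0)/1² = (-22.0000,0.0000)
F = F_att + ΣF_rep = (0.5000,-19.5000)
p' = p + 1/5·F = (-8.9000,5.1000)

Fx=0.5000 Fy=-19.5000 x'=-8.9000 y'=5.1000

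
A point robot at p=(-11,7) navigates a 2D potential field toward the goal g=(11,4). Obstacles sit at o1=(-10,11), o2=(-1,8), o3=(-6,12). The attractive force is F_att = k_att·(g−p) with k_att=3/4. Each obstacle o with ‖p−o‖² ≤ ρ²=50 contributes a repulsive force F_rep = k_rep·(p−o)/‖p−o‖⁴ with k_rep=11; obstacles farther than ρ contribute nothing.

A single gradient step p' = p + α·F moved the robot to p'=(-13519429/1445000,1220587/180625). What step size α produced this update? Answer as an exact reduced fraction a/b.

α = 1/10

F_att = 3/4·(g−p) = 3/4·(22,-3) = (16.5000,-2.2500)
o1: d²=17 ≤ ρ²=50; F_rep = 11·(-1,-4)/17² = (-0.0381,-0.1522)
o2: d²=101 > ρ²=50 → inactive
o3: d²=50 ≤ ρ²=50; F_rep = 11·(-5,-5)/50² = (-0.0220,-0.0220)
F = F_att + ΣF_rep = (16.4399,-2.4242)
Δp = p'−p = (1.6440,-0.2424); α = Δx/Fx = (2375571/1445000) / (2375571/144500) = 1/10
check: Δy/Fy = (-43788/180625) / (-87576/36125) = 1/10 ✓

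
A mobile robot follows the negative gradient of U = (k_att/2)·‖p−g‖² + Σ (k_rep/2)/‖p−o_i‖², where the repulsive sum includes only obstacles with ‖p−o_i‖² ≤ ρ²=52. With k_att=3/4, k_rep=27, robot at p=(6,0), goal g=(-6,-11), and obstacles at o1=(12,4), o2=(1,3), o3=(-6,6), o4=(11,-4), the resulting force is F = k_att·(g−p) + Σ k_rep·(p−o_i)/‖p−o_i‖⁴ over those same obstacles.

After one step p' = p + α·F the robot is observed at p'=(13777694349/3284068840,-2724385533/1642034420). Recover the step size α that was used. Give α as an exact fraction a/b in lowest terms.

F_att = 3/4·(g−p) = 3/4·(-12,-11) = (-9.0000,-8.2500)
o1: d²=52 ≤ ρ²=52; F_rep = 27·(-6,-4)/52² = (-0.0599,-0.0399)
o2: d²=34 ≤ ρ²=52; F_rep = 27·(5,-3)/34² = (0.1168,-0.0701)
o3: d²=180 > ρ²=52 → inactive
o4: d²=41 ≤ ρ²=52; F_rep = 27·(-5,4)/41² = (-0.0803,0.0642)
F = F_att + ΣF_rep = (-9.0234,-8.2958)
Δp = p'−p = (-1.8047,-1.6592); α = Δx/Fx = (-5926718691/3284068840) / (-5926718691/656813768) = 1/5
check: Δy/Fy = (-2724385533/1642034420) / (-2724385533/328406884) = 1/5 ✓

α = 1/5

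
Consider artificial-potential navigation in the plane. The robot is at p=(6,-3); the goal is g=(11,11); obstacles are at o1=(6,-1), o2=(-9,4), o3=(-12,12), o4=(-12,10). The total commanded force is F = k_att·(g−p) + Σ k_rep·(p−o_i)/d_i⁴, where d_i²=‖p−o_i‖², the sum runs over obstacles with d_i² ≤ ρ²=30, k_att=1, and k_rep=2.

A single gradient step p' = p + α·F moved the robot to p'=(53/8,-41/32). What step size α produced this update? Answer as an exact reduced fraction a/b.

F_att = 1·(g−p) = 1·(5,14) = (5.0000,14.0000)
o1: d²=4 ≤ ρ²=30; F_rep = 2·(0,-2)/4² = (0.0000,-0.2500)
o2: d²=274 > ρ²=30 → inactive
o3: d²=549 > ρ²=30 → inactive
o4: d²=493 > ρ²=30 → inactive
F = F_att + ΣF_rep = (5.0000,13.7500)
Δp = p'−p = (0.6250,1.7188); α = Δx/Fx = (5/8) / (5) = 1/8
check: Δy/Fy = (55/32) / (55/4) = 1/8 ✓

α = 1/8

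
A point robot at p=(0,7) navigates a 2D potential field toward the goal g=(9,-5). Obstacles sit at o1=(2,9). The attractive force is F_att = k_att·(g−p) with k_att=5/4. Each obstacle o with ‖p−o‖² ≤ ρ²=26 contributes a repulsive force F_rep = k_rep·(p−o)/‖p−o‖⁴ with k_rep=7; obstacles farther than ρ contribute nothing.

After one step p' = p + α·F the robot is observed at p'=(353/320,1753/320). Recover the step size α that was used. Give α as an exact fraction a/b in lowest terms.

α = 1/10

F_att = 5/4·(g−p) = 5/4·(9,-12) = (11.2500,-15.0000)
o1: d²=8 ≤ ρ²=26; F_rep = 7·(-2,-2)/8² = (-0.2188,-0.2188)
F = F_att + ΣF_rep = (11.0312,-15.2188)
Δp = p'−p = (1.1031,-1.5219); α = Δx/Fx = (353/320) / (353/32) = 1/10
check: Δy/Fy = (-487/320) / (-487/32) = 1/10 ✓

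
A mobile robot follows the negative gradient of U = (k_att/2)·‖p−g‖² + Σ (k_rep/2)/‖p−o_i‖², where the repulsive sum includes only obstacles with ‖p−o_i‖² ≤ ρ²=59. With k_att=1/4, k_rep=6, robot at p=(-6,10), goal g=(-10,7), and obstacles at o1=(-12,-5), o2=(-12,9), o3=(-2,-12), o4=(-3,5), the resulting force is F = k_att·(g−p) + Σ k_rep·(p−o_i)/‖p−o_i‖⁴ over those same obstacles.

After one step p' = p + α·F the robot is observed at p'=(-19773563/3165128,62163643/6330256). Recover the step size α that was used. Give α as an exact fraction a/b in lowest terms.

F_att = 1/4·(g−p) = 1/4·(-4,-3) = (-1.0000,-0.7500)
o1: d²=261 > ρ²=59 → inactive
o2: d²=37 ≤ ρ²=59; F_rep = 6·(6,1)/37² = (0.0263,0.0044)
o3: d²=500 > ρ²=59 → inactive
o4: d²=34 ≤ ρ²=59; F_rep = 6·(-3,5)/34² = (-0.0156,0.0260)
F = F_att + ΣF_rep = (-0.9893,-0.7197)
Δp = p'−p = (-0.2473,-0.1799); α = Δx/Fx = (-782795/3165128) / (-782795/791282) = 1/4
check: Δy/Fy = (-1138917/6330256) / (-1138917/1582564) = 1/4 ✓

α = 1/4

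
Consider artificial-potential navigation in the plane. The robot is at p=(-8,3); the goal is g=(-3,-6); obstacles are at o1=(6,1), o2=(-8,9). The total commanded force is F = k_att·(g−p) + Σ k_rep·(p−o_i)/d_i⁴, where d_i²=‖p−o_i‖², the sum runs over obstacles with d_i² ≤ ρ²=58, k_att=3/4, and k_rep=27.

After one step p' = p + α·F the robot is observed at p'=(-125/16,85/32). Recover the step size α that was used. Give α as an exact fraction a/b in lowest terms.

F_att = 3/4·(g−p) = 3/4·(5,-9) = (3.7500,-6.7500)
o1: d²=200 > ρ²=58 → inactive
o2: d²=36 ≤ ρ²=58; F_rep = 27·(0,-6)/36² = (0.0000,-0.1250)
F = F_att + ΣF_rep = (3.7500,-6.8750)
Δp = p'−p = (0.1875,-0.3438); α = Δx/Fx = (3/16) / (15/4) = 1/20
check: Δy/Fy = (-11/32) / (-55/8) = 1/20 ✓

α = 1/20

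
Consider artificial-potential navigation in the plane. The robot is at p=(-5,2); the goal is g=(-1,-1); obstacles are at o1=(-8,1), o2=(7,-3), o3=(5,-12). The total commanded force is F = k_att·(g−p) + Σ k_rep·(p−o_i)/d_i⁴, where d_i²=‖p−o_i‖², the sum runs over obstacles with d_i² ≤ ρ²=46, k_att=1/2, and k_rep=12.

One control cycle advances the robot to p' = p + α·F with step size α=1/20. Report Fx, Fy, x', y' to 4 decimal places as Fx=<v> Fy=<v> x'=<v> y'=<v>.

Fx=2.3600 Fy=-1.3800 x'=-4.8820 y'=1.9310

F_att = 1/2·(g−p) = 1/2·(4,-3) = (2.0000,-1.5000)
o1: d²=10 ≤ ρ²=46; F_rep = 12·(3,1)/10² = (0.3600,0.1200)
o2: d²=169 > ρ²=46 → inactive
o3: d²=296 > ρ²=46 → inactive
F = F_att + ΣF_rep = (2.3600,-1.3800)
p' = p + 1/20·F = (-4.8820,1.9310)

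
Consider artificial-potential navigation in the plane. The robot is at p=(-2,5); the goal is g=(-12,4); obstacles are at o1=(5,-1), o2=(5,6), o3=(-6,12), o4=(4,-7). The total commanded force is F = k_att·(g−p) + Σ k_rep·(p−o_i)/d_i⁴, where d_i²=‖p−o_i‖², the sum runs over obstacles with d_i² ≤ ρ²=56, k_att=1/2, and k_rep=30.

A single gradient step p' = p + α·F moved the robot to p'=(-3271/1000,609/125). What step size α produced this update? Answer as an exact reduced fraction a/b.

α = 1/4

F_att = 1/2·(g−p) = 1/2·(-10,-1) = (-5.0000,-0.5000)
o1: d²=85 > ρ²=56 → inactive
o2: d²=50 ≤ ρ²=56; F_rep = 30·(-7,-1)/50² = (-0.0840,-0.0120)
o3: d²=65 > ρ²=56 → inactive
o4: d²=180 > ρ²=56 → inactive
F = F_att + ΣF_rep = (-5.0840,-0.5120)
Δp = p'−p = (-1.2710,-0.1280); α = Δx/Fx = (-1271/1000) / (-1271/250) = 1/4
check: Δy/Fy = (-16/125) / (-64/125) = 1/4 ✓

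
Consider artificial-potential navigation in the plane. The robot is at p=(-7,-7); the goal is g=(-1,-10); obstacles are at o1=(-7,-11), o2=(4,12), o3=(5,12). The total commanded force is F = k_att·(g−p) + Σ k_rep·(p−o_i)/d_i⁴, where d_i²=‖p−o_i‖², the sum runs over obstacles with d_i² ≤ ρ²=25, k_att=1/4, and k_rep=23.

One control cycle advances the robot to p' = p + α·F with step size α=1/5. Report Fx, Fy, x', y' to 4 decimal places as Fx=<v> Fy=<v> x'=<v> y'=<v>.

Fx=1.5000 Fy=-0.3906 x'=-6.7000 y'=-7.0781

F_att = 1/4·(g−p) = 1/4·(6,-3) = (1.5000,-0.7500)
o1: d²=16 ≤ ρ²=25; F_rep = 23·(0,4)/16² = (0.0000,0.3594)
o2: d²=482 > ρ²=25 → inactive
o3: d²=505 > ρ²=25 → inactive
F = F_att + ΣF_rep = (1.5000,-0.3906)
p' = p + 1/5·F = (-6.7000,-7.0781)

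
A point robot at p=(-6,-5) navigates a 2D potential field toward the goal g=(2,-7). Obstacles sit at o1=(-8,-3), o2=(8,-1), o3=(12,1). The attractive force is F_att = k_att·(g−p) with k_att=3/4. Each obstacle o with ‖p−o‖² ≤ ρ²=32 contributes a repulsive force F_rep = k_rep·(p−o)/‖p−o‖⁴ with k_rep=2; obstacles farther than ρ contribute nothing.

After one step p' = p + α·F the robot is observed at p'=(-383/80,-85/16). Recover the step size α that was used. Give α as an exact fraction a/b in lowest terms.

α = 1/5

F_att = 3/4·(g−p) = 3/4·(8,-2) = (6.0000,-1.5000)
o1: d²=8 ≤ ρ²=32; F_rep = 2·(2,-2)/8² = (0.0625,-0.0625)
o2: d²=212 > ρ²=32 → inactive
o3: d²=360 > ρ²=32 → inactive
F = F_att + ΣF_rep = (6.0625,-1.5625)
Δp = p'−p = (1.2125,-0.3125); α = Δx/Fx = (97/80) / (97/16) = 1/5
check: Δy/Fy = (-5/16) / (-25/16) = 1/5 ✓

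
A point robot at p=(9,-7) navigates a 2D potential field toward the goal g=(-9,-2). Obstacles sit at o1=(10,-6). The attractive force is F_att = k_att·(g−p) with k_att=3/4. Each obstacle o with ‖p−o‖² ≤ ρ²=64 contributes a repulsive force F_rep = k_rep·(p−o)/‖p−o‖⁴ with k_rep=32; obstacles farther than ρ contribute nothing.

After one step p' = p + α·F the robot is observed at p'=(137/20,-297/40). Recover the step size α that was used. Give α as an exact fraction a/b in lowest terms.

F_att = 3/4·(g−p) = 3/4·(-18,5) = (-13.5000,3.7500)
o1: d²=2 ≤ ρ²=64; F_rep = 32·(-1,-1)/2² = (-8.0000,-8.0000)
F = F_att + ΣF_rep = (-21.5000,-4.2500)
Δp = p'−p = (-2.1500,-0.4250); α = Δx/Fx = (-43/20) / (-43/2) = 1/10
check: Δy/Fy = (-17/40) / (-17/4) = 1/10 ✓

α = 1/10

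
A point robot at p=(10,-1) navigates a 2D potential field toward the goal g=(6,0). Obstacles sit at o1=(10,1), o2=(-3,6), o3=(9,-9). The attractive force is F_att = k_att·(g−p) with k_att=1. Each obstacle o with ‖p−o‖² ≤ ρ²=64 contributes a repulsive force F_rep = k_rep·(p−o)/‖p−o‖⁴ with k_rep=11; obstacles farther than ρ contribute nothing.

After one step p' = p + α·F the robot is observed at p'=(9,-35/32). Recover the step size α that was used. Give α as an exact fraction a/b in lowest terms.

F_att = 1·(g−p) = 1·(-4,1) = (-4.0000,1.0000)
o1: d²=4 ≤ ρ²=64; F_rep = 11·(0,-2)/4² = (0.0000,-1.3750)
o2: d²=218 > ρ²=64 → inactive
o3: d²=65 > ρ²=64 → inactive
F = F_att + ΣF_rep = (-4.0000,-0.3750)
Δp = p'−p = (-1.0000,-0.0938); α = Δx/Fx = (-1) / (-4) = 1/4
check: Δy/Fy = (-3/32) / (-3/8) = 1/4 ✓

α = 1/4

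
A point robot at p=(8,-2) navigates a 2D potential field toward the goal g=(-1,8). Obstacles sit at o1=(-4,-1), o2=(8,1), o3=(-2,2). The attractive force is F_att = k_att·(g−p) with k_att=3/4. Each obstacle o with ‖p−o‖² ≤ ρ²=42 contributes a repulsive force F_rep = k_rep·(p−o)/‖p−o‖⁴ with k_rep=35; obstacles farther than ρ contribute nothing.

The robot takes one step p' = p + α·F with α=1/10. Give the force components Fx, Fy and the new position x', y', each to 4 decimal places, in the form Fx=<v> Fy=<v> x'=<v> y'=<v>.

Fx=-6.7500 Fy=6.2037 x'=7.3250 y'=-1.3796

F_att = 3/4·(g−p) = 3/4·(-9,10) = (-6.7500,7.5000)
o1: d²=145 > ρ²=42 → inactive
o2: d²=9 ≤ ρ²=42; F_rep = 35·(0,-3)/9² = (0.0000,-1.2963)
o3: d²=116 > ρ²=42 → inactive
F = F_att + ΣF_rep = (-6.7500,6.2037)
p' = p + 1/10·F = (7.3250,-1.3796)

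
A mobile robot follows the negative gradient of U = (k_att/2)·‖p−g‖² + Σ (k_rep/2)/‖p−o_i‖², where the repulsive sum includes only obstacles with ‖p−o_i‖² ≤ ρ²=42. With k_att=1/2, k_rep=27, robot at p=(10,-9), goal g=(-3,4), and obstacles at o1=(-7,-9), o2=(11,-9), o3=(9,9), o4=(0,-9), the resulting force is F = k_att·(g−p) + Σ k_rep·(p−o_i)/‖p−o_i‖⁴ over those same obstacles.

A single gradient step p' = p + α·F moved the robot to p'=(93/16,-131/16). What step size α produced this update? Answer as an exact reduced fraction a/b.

α = 1/8

F_att = 1/2·(g−p) = 1/2·(-13,13) = (-6.5000,6.5000)
o1: d²=289 > ρ²=42 → inactive
o2: d²=1 ≤ ρ²=42; F_rep = 27·(-1,0)/1² = (-27.0000,0.0000)
o3: d²=325 > ρ²=42 → inactive
o4: d²=100 > ρ²=42 → inactive
F = F_att + ΣF_rep = (-33.5000,6.5000)
Δp = p'−p = (-4.1875,0.8125); α = Δx/Fx = (-67/16) / (-67/2) = 1/8
check: Δy/Fy = (13/16) / (13/2) = 1/8 ✓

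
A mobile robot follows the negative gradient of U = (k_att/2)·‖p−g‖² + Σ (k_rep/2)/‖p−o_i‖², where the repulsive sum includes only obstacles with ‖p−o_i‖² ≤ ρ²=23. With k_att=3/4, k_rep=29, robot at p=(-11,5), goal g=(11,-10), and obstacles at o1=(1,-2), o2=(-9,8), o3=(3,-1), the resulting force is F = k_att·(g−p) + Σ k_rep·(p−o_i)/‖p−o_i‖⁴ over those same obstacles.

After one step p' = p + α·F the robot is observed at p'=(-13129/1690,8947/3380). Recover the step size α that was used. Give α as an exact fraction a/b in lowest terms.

F_att = 3/4·(g−p) = 3/4·(22,-15) = (16.5000,-11.2500)
o1: d²=193 > ρ²=23 → inactive
o2: d²=13 ≤ ρ²=23; F_rep = 29·(-2,-3)/13² = (-0.3432,-0.5148)
o3: d²=232 > ρ²=23 → inactive
F = F_att + ΣF_rep = (16.1568,-11.7648)
Δp = p'−p = (3.2314,-2.3530); α = Δx/Fx = (5461/1690) / (5461/338) = 1/5
check: Δy/Fy = (-7953/3380) / (-7953/676) = 1/5 ✓

α = 1/5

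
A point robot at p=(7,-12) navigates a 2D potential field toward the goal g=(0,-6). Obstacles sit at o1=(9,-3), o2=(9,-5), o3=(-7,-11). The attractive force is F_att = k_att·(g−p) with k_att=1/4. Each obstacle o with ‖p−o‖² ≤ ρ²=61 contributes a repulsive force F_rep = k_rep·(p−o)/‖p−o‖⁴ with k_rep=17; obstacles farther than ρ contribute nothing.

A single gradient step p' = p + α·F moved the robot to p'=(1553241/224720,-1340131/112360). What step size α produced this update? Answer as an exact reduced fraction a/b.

F_att = 1/4·(g−p) = 1/4·(-7,6) = (-1.7500,1.5000)
o1: d²=85 > ρ²=61 → inactive
o2: d²=53 ≤ ρ²=61; F_rep = 17·(-2,-7)/53² = (-0.0121,-0.0424)
o3: d²=197 > ρ²=61 → inactive
F = F_att + ΣF_rep = (-1.7621,1.4576)
Δp = p'−p = (-0.0881,0.0729); α = Δx/Fx = (-19799/224720) / (-19799/11236) = 1/20
check: Δy/Fy = (8189/112360) / (8189/5618) = 1/20 ✓

α = 1/20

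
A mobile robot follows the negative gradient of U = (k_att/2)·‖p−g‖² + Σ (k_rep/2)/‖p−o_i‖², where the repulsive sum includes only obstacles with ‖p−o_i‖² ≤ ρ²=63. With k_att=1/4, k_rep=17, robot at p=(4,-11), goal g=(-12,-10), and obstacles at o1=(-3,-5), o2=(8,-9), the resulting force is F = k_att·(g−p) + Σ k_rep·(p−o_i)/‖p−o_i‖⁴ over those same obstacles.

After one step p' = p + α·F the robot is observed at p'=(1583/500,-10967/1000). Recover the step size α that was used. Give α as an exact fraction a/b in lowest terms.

F_att = 1/4·(g−p) = 1/4·(-16,1) = (-4.0000,0.2500)
o1: d²=85 > ρ²=63 → inactive
o2: d²=20 ≤ ρ²=63; F_rep = 17·(-4,-2)/20² = (-0.1700,-0.0850)
F = F_att + ΣF_rep = (-4.1700,0.1650)
Δp = p'−p = (-0.8340,0.0330); α = Δx/Fx = (-417/500) / (-417/100) = 1/5
check: Δy/Fy = (33/1000) / (33/200) = 1/5 ✓

α = 1/5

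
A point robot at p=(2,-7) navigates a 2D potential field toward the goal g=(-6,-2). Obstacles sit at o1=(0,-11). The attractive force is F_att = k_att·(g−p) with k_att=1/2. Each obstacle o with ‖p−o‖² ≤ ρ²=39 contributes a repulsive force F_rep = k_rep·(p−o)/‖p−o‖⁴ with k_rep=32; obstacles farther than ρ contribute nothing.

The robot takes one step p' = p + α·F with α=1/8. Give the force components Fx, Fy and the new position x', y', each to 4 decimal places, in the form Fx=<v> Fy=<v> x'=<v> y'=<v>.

F_att = 1/2·(g−p) = 1/2·(-8,5) = (-4.0000,2.5000)
o1: d²=20 ≤ ρ²=39; F_rep = 32·(2,4)/20² = (0.1600,0.3200)
F = F_att + ΣF_rep = (-3.8400,2.8200)
p' = p + 1/8·F = (1.5200,-6.6475)

Fx=-3.8400 Fy=2.8200 x'=1.5200 y'=-6.6475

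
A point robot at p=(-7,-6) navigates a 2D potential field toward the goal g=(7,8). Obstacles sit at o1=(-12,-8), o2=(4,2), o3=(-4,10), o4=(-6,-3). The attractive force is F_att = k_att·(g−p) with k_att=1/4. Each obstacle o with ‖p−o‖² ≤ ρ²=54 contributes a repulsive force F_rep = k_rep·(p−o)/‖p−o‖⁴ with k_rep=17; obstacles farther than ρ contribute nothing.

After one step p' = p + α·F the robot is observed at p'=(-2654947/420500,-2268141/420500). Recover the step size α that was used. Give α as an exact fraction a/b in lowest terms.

F_att = 1/4·(g−p) = 1/4·(14,14) = (3.5000,3.5000)
o1: d²=29 ≤ ρ²=54; F_rep = 17·(5,2)/29² = (0.1011,0.0404)
o2: d²=185 > ρ²=54 → inactive
o3: d²=265 > ρ²=54 → inactive
o4: d²=10 ≤ ρ²=54; F_rep = 17·(-1,-3)/10² = (-0.1700,-0.5100)
F = F_att + ΣF_rep = (3.4311,3.0304)
Δp = p'−p = (0.6862,0.6061); α = Δx/Fx = (288553/420500) / (288553/84100) = 1/5
check: Δy/Fy = (254859/420500) / (254859/84100) = 1/5 ✓

α = 1/5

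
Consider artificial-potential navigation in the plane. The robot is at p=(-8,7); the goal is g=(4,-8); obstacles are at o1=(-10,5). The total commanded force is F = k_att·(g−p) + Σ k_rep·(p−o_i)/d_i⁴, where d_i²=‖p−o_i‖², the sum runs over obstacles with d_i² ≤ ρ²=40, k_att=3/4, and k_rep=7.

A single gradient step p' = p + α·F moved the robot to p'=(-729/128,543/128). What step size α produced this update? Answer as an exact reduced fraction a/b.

α = 1/4

F_att = 3/4·(g−p) = 3/4·(12,-15) = (9.0000,-11.2500)
o1: d²=8 ≤ ρ²=40; F_rep = 7·(2,2)/8² = (0.2188,0.2188)
F = F_att + ΣF_rep = (9.2188,-11.0312)
Δp = p'−p = (2.3047,-2.7578); α = Δx/Fx = (295/128) / (295/32) = 1/4
check: Δy/Fy = (-353/128) / (-353/32) = 1/4 ✓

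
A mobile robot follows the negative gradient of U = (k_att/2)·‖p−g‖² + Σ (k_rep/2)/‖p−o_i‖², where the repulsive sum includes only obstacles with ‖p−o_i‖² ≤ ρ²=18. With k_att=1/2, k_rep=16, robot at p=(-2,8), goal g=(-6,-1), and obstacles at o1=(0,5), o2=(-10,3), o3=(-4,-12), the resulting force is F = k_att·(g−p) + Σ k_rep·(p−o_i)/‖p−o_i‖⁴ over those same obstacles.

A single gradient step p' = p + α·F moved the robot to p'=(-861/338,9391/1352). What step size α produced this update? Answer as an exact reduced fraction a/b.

F_att = 1/2·(g−p) = 1/2·(-4,-9) = (-2.0000,-4.5000)
o1: d²=13 ≤ ρ²=18; F_rep = 16·(-2,3)/13² = (-0.1893,0.2840)
o2: d²=89 > ρ²=18 → inactive
o3: d²=404 > ρ²=18 → inactive
F = F_att + ΣF_rep = (-2.1893,-4.2160)
Δp = p'−p = (-0.5473,-1.0540); α = Δx/Fx = (-185/338) / (-370/169) = 1/4
check: Δy/Fy = (-1425/1352) / (-1425/338) = 1/4 ✓

α = 1/4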